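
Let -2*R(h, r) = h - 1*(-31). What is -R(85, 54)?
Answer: 58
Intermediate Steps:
R(h, r) = -31/2 - h/2 (R(h, r) = -(h - 1*(-31))/2 = -(h + 31)/2 = -(31 + h)/2 = -31/2 - h/2)
-R(85, 54) = -(-31/2 - ½*85) = -(-31/2 - 85/2) = -1*(-58) = 58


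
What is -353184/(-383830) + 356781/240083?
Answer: 110868362751/46075528945 ≈ 2.4062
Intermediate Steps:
-353184/(-383830) + 356781/240083 = -353184*(-1/383830) + 356781*(1/240083) = 176592/191915 + 356781/240083 = 110868362751/46075528945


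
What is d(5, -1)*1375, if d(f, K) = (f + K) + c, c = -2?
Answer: 2750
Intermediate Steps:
d(f, K) = -2 + K + f (d(f, K) = (f + K) - 2 = (K + f) - 2 = -2 + K + f)
d(5, -1)*1375 = (-2 - 1 + 5)*1375 = 2*1375 = 2750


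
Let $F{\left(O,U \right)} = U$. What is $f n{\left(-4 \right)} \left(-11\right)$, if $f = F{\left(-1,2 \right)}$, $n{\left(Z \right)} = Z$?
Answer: $88$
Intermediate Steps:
$f = 2$
$f n{\left(-4 \right)} \left(-11\right) = 2 \left(-4\right) \left(-11\right) = \left(-8\right) \left(-11\right) = 88$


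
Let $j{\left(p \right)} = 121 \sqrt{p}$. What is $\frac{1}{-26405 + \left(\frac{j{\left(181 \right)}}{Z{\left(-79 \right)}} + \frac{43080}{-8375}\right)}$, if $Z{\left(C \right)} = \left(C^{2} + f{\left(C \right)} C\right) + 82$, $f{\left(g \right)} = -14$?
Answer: $- \frac{4089414256236106925}{108002018887125247319196} - \frac{2522001563125 \sqrt{181}}{108002018887125247319196} \approx -3.7865 \cdot 10^{-5}$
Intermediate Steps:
$Z{\left(C \right)} = 82 + C^{2} - 14 C$ ($Z{\left(C \right)} = \left(C^{2} - 14 C\right) + 82 = 82 + C^{2} - 14 C$)
$\frac{1}{-26405 + \left(\frac{j{\left(181 \right)}}{Z{\left(-79 \right)}} + \frac{43080}{-8375}\right)} = \frac{1}{-26405 + \left(\frac{121 \sqrt{181}}{82 + \left(-79\right)^{2} - -1106} + \frac{43080}{-8375}\right)} = \frac{1}{-26405 + \left(\frac{121 \sqrt{181}}{82 + 6241 + 1106} + 43080 \left(- \frac{1}{8375}\right)\right)} = \frac{1}{-26405 - \left(\frac{8616}{1675} - \frac{121 \sqrt{181}}{7429}\right)} = \frac{1}{- \frac{44236991}{1675} + \frac{121 \sqrt{181}}{7429}}$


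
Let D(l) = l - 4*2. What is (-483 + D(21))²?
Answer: 220900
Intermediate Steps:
D(l) = -8 + l (D(l) = l - 8 = -8 + l)
(-483 + D(21))² = (-483 + (-8 + 21))² = (-483 + 13)² = (-470)² = 220900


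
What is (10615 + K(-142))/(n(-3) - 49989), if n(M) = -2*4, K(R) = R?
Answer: -10473/49997 ≈ -0.20947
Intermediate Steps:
n(M) = -8
(10615 + K(-142))/(n(-3) - 49989) = (10615 - 142)/(-8 - 49989) = 10473/(-49997) = 10473*(-1/49997) = -10473/49997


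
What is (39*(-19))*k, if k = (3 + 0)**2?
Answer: -6669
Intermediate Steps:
k = 9 (k = 3**2 = 9)
(39*(-19))*k = (39*(-19))*9 = -741*9 = -6669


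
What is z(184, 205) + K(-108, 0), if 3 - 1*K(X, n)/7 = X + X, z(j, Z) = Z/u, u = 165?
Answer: 50630/33 ≈ 1534.2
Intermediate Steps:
z(j, Z) = Z/165
K(X, n) = 21 - 14*X (K(X, n) = 21 - 7*(X + X) = 21 - 14*X)
z(184, 205) + K(-108, 0) = (1/165)*205 + (21 - 14*(-108)) = 41/33 + (21 + 1512) = 41/33 + 1533 = 50630/33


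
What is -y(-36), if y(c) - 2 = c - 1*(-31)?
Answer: 3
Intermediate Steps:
y(c) = 33 + c (y(c) = 2 + (c - 1*(-31)) = 2 + (c + 31) = 2 + (31 + c) = 33 + c)
-y(-36) = -(33 - 36) = -1*(-3) = 3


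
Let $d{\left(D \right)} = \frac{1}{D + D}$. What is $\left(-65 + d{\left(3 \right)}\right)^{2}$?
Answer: $\frac{151321}{36} \approx 4203.4$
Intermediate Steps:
$d{\left(D \right)} = \frac{1}{2 D}$
$\left(-65 + d{\left(3 \right)}\right)^{2} = \left(-65 + \frac{1}{2 \cdot 3}\right)^{2} = \left(-65 + \frac{1}{2} \cdot \frac{1}{3}\right)^{2} = \left(-65 + \frac{1}{6}\right)^{2} = \left(- \frac{389}{6}\right)^{2} = \frac{151321}{36}$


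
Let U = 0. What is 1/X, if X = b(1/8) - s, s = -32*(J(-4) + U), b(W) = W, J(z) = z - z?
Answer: 8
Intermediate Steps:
J(z) = 0
s = 0 (s = -32*(0 + 0) = -32*0 = 0)
X = ⅛ (X = 1/8 - 1*0 = ⅛ + 0 = ⅛ ≈ 0.12500)
1/X = 1/(⅛) = 8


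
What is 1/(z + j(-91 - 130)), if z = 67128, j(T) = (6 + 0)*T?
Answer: 1/65802 ≈ 1.5197e-5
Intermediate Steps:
j(T) = 6*T
1/(z + j(-91 - 130)) = 1/(67128 + 6*(-91 - 130)) = 1/(67128 + 6*(-221)) = 1/(67128 - 1326) = 1/65802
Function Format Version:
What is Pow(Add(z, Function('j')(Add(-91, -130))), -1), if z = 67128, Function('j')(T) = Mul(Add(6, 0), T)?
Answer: Rational(1, 65802) ≈ 1.5197e-5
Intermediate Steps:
Function('j')(T) = Mul(6, T)
Pow(Add(z, Function('j')(Add(-91, -130))), -1) = Pow(Add(67128, Mul(6, Add(-91, -130))), -1) = Pow(Add(67128, Mul(6, -221)), -1) = Pow(Add(67128, -1326), -1) = Pow(65802, -1) = Rational(1, 65802)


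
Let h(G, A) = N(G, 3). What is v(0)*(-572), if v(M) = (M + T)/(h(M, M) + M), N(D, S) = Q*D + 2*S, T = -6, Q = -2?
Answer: 572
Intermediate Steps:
N(D, S) = -2*D + 2*S
h(G, A) = 6 - 2*G (h(G, A) = -2*G + 2*3 = -2*G + 6 = 6 - 2*G)
v(M) = (-6 + M)/(6 - M) (v(M) = (M - 6)/((6 - 2*M) + M) = (-6 + M)/(6 - M))
v(0)*(-572) = -1*(-572) = 572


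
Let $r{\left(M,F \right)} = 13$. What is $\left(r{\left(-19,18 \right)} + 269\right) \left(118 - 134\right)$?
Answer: $-4512$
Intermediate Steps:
$\left(r{\left(-19,18 \right)} + 269\right) \left(118 - 134\right) = \left(13 + 269\right) \left(118 - 134\right) = 282 \left(-16\right) = -4512$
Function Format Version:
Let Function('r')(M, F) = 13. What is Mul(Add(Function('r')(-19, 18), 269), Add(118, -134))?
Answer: -4512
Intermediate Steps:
Mul(Add(Function('r')(-19, 18), 269), Add(118, -134)) = Mul(Add(13, 269), Add(118, -134)) = Mul(282, -16) = -4512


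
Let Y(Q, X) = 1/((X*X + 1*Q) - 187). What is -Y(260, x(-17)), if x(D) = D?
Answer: -1/362 ≈ -0.0027624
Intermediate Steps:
Y(Q, X) = 1/(-187 + Q + X**2) (Y(Q, X) = 1/((X**2 + Q) - 187) = 1/((Q + X**2) - 187) = 1/(-187 + Q + X**2))
-Y(260, x(-17)) = -1/(-187 + 260 + (-17)**2) = -1/(-187 + 260 + 289) = -1/362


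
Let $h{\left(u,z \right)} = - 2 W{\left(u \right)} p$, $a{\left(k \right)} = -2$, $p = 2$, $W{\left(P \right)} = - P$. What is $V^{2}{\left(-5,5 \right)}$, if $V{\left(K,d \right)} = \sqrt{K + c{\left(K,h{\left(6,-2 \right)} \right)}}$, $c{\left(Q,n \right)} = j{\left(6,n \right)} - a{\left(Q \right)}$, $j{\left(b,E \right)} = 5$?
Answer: $2$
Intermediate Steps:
$h{\left(u,z \right)} = 4 u$ ($h{\left(u,z \right)} = - 2 \left(- u\right) 2 = 2 u 2 = 4 u$)
$c{\left(Q,n \right)} = 7$ ($c{\left(Q,n \right)} = 5 - -2 = 5 + 2 = 7$)
$V{\left(K,d \right)} = \sqrt{7 + K}$ ($V{\left(K,d \right)} = \sqrt{K + 7} = \sqrt{7 + K}$)
$V^{2}{\left(-5,5 \right)} = \left(\sqrt{7 - 5}\right)^{2} = \left(\sqrt{2}\right)^{2} = 2$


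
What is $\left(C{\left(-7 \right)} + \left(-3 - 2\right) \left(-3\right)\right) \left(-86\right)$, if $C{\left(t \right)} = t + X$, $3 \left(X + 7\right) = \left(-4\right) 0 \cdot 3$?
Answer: $-86$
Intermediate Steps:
$X = -7$ ($X = -7 + \frac{\left(-4\right) 0 \cdot 3}{3} = -7 + \frac{0 \cdot 3}{3} = -7 + \frac{1}{3} \cdot 0 = -7 + 0 = -7$)
$C{\left(t \right)} = -7 + t$ ($C{\left(t \right)} = t - 7 = -7 + t$)
$\left(C{\left(-7 \right)} + \left(-3 - 2\right) \left(-3\right)\right) \left(-86\right) = \left(\left(-7 - 7\right) + \left(-3 - 2\right) \left(-3\right)\right) \left(-86\right) = \left(-14 - -15\right) \left(-86\right) = \left(-14 + 15\right) \left(-86\right) = 1 \left(-86\right) = -86$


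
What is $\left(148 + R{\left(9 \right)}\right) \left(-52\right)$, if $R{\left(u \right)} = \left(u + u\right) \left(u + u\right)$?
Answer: $-24544$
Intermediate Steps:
$R{\left(u \right)} = 4 u^{2}$ ($R{\left(u \right)} = 2 u 2 u = 4 u^{2}$)
$\left(148 + R{\left(9 \right)}\right) \left(-52\right) = \left(148 + 4 \cdot 9^{2}\right) \left(-52\right) = \left(148 + 4 \cdot 81\right) \left(-52\right) = \left(148 + 324\right) \left(-52\right) = 472 \left(-52\right) = -24544$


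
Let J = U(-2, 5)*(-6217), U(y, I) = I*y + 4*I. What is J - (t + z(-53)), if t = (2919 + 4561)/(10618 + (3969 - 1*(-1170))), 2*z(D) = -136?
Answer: -978548694/15757 ≈ -62103.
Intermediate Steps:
U(y, I) = 4*I + I*y
z(D) = -68 (z(D) = (½)*(-136) = -68)
t = 7480/15757 (t = 7480/(10618 + (3969 + 1170)) = 7480/(10618 + 5139) = 7480/15757 ≈ 0.47471)
J = -62170 (J = (5*(4 - 2))*(-6217) = (5*2)*(-6217) = 10*(-6217) = -62170)
J - (t + z(-53)) = -62170 - (7480/15757 - 68) = -62170 - 1*(-1063996/15757) = -62170 + 1063996/15757 = -978548694/15757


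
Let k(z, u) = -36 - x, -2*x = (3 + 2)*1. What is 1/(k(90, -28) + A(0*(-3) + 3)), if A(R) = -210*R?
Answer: -2/1327 ≈ -0.0015072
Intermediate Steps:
x = -5/2 (x = -(3 + 2)/2 = -5/2 ≈ -2.5000)
k(z, u) = -67/2 (k(z, u) = -36 - 1*(-5/2) = -36 + 5/2 = -67/2)
1/(k(90, -28) + A(0*(-3) + 3)) = 1/(-67/2 - 210*(0*(-3) + 3)) = 1/(-67/2 - 210*(0 + 3)) = 1/(-67/2 - 210*3) = 1/(-67/2 - 630) = 1/(-1327/2) = -2/1327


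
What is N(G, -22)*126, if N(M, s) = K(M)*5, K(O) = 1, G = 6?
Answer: 630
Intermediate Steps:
N(M, s) = 5 (N(M, s) = 1*5 = 5)
N(G, -22)*126 = 5*126 = 630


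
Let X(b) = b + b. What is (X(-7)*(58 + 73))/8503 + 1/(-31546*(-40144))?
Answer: -2322545723913/10768051451872 ≈ -0.21569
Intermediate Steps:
X(b) = 2*b
(X(-7)*(58 + 73))/8503 + 1/(-31546*(-40144)) = ((2*(-7))*(58 + 73))/8503 + 1/(-31546*(-40144)) = -14*131*(1/8503) - 1/31546*(-1/40144) = -1834*1/8503 + 1/1266382624 = -1834/8503 + 1/1266382624 = -2322545723913/10768051451872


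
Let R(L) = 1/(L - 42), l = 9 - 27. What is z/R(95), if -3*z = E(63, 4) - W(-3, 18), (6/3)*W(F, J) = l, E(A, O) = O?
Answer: -689/3 ≈ -229.67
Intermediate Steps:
l = -18
W(F, J) = -9 (W(F, J) = (½)*(-18) = -9)
R(L) = 1/(-42 + L)
z = -13/3 (z = -(4 - 1*(-9))/3 = -(4 + 9)/3 = -⅓*13 = -13/3 ≈ -4.3333)
z/R(95) = -13/(3*(1/(-42 + 95))) = -13/(3*(1/53)) = -13/(3*1/53) = -13/3*53 = -689/3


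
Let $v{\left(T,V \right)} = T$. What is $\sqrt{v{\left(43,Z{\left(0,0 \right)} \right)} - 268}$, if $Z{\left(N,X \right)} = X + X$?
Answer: $15 i \approx 15.0 i$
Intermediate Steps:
$Z{\left(N,X \right)} = 2 X$
$\sqrt{v{\left(43,Z{\left(0,0 \right)} \right)} - 268} = \sqrt{43 - 268} = \sqrt{-225} = 15 i$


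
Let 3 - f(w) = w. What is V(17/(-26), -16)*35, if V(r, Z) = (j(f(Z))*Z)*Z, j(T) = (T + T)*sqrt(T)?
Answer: 340480*sqrt(19) ≈ 1.4841e+6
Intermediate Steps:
f(w) = 3 - w
j(T) = 2*T**(3/2) (j(T) = (2*T)*sqrt(T) = 2*T**(3/2))
V(r, Z) = 2*Z**2*(3 - Z)**(3/2) (V(r, Z) = ((2*(3 - Z)**(3/2))*Z)*Z = (2*Z*(3 - Z)**(3/2))*Z = 2*Z**2*(3 - Z)**(3/2))
V(17/(-26), -16)*35 = (2*(-16)**2*(3 - 1*(-16))**(3/2))*35 = (2*256*(3 + 16)**(3/2))*35 = (2*256*19**(3/2))*35 = (2*256*(19*sqrt(19)))*35 = (9728*sqrt(19))*35 = 340480*sqrt(19)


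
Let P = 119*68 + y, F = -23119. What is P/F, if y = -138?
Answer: -7954/23119 ≈ -0.34405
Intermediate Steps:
P = 7954 (P = 119*68 - 138 = 8092 - 138 = 7954)
P/F = 7954/(-23119) = 7954*(-1/23119) = -7954/23119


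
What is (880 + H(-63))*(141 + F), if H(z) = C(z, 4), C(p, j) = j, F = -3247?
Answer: -2745704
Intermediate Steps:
H(z) = 4
(880 + H(-63))*(141 + F) = (880 + 4)*(141 - 3247) = 884*(-3106) = -2745704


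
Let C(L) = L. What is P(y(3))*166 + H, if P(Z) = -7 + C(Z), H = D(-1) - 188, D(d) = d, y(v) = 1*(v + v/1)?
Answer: -355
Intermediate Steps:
y(v) = 2*v (y(v) = 1*(v + v*1) = 1*(v + v) = 1*(2*v) = 2*v)
H = -189 (H = -1 - 188 = -189)
P(Z) = -7 + Z
P(y(3))*166 + H = (-7 + 2*3)*166 - 189 = (-7 + 6)*166 - 189 = -1*166 - 189 = -166 - 189 = -355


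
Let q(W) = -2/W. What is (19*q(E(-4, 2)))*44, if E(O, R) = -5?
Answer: 1672/5 ≈ 334.40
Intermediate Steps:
(19*q(E(-4, 2)))*44 = (19*(-2/(-5)))*44 = (19*(-2*(-⅕)))*44 = (19*(⅖))*44 = (38/5)*44 = 1672/5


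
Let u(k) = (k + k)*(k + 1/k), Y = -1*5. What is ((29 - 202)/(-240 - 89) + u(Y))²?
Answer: 298632961/108241 ≈ 2759.0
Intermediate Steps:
Y = -5
u(k) = 2*k*(k + 1/k) (u(k) = (2*k)*(k + 1/k) = 2*k*(k + 1/k))
((29 - 202)/(-240 - 89) + u(Y))² = ((29 - 202)/(-240 - 89) + (2 + 2*(-5)²))² = (-173/(-329) + (2 + 2*25))² = (-173*(-1/329) + (2 + 50))² = (173/329 + 52)² = (17281/329)² = 298632961/108241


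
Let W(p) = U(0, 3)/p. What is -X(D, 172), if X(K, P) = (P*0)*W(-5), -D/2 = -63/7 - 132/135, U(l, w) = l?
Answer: 0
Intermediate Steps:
W(p) = 0 (W(p) = 0/p = 0)
D = 898/45 (D = -2*(-63/7 - 132/135) = -2*(-63*1/7 - 132*1/135) = -2*(-9 - 44/45) = -2*(-449/45) = 898/45 ≈ 19.956)
X(K, P) = 0 (X(K, P) = (P*0)*0 = 0*0 = 0)
-X(D, 172) = -1*0 = 0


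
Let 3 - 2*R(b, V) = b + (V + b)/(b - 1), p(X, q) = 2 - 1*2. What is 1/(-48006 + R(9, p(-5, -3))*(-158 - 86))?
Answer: -4/188547 ≈ -2.1215e-5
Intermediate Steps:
p(X, q) = 0 (p(X, q) = 2 - 2 = 0)
R(b, V) = 3/2 - b/2 - (V + b)/(2*(-1 + b)) (R(b, V) = 3/2 - (b + (V + b)/(b - 1))/2 = 3/2 - (b + (V + b)/(-1 + b))/2 = 3/2 + (-b/2 - (V + b)/(2*(-1 + b))) = 3/2 - b/2 - (V + b)/(2*(-1 + b)))
1/(-48006 + R(9, p(-5, -3))*(-158 - 86)) = 1/(-48006 + ((-3 - 1*0 - 1*9**2 + 3*9)/(2*(-1 + 9)))*(-158 - 86)) = 1/(-48006 + ((1/2)*(-3 + 0 - 1*81 + 27)/8)*(-244)) = 1/(-48006 + ((1/2)*(1/8)*(-3 + 0 - 81 + 27))*(-244)) = 1/(-48006 + ((1/2)*(1/8)*(-57))*(-244)) = 1/(-48006 - 57/16*(-244)) = 1/(-48006 + 3477/4) = 1/(-188547/4) = -4/188547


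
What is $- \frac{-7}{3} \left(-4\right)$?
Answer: $- \frac{28}{3} \approx -9.3333$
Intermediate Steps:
$- \frac{-7}{3} \left(-4\right) = \left(-1\right) \left(- \frac{7}{3}\right) \left(-4\right) = \frac{7}{3} \left(-4\right) = - \frac{28}{3}$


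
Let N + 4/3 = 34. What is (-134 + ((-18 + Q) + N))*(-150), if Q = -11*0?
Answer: 17900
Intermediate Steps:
N = 98/3 (N = -4/3 + 34 = 98/3 ≈ 32.667)
Q = 0
(-134 + ((-18 + Q) + N))*(-150) = (-134 + ((-18 + 0) + 98/3))*(-150) = (-134 + (-18 + 98/3))*(-150) = (-134 + 44/3)*(-150) = -358/3*(-150) = 17900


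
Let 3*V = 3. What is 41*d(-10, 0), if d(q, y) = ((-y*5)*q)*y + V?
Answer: 41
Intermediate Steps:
V = 1 (V = (⅓)*3 = 1)
d(q, y) = 1 - 5*q*y² (d(q, y) = ((-y*5)*q)*y + 1 = ((-5*y)*q)*y + 1 = (-5*q*y)*y + 1 = -5*q*y² + 1 = 1 - 5*q*y²)
41*d(-10, 0) = 41*(1 - 5*(-10)*0²) = 41*(1 - 5*(-10)*0) = 41*(1 + 0) = 41*1 = 41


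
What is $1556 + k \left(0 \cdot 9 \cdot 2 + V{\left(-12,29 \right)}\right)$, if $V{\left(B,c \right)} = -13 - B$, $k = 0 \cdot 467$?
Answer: $1556$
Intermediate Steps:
$k = 0$
$1556 + k \left(0 \cdot 9 \cdot 2 + V{\left(-12,29 \right)}\right) = 1556 + 0 \left(0 \cdot 9 \cdot 2 - 1\right) = 1556 + 0 \left(0 \cdot 2 + \left(-13 + 12\right)\right) = 1556 + 0 \left(0 - 1\right) = 1556 + 0 \left(-1\right) = 1556 + 0 = 1556$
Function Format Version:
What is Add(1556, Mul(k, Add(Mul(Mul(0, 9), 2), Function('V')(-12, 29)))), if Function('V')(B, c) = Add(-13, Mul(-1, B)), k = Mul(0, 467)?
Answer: 1556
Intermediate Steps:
k = 0
Add(1556, Mul(k, Add(Mul(Mul(0, 9), 2), Function('V')(-12, 29)))) = Add(1556, Mul(0, Add(Mul(Mul(0, 9), 2), Add(-13, Mul(-1, -12))))) = Add(1556, Mul(0, Add(Mul(0, 2), Add(-13, 12)))) = Add(1556, Mul(0, Add(0, -1))) = Add(1556, Mul(0, -1)) = Add(1556, 0) = 1556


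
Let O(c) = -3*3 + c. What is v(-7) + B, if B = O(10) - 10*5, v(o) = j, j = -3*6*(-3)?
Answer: 5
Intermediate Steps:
O(c) = -9 + c
j = 54 (j = -18*(-3) = 54)
v(o) = 54
B = -49 (B = (-9 + 10) - 10*5 = 1 - 50 = -49)
v(-7) + B = 54 - 49 = 5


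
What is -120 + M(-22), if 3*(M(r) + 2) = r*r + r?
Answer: 32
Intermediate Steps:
M(r) = -2 + r/3 + r²/3 (M(r) = -2 + (r*r + r)/3 = -2 + (r² + r)/3 = -2 + (r + r²)/3 = -2 + (r/3 + r²/3) = -2 + r/3 + r²/3)
-120 + M(-22) = -120 + (-2 + (⅓)*(-22) + (⅓)*(-22)²) = -120 + (-2 - 22/3 + (⅓)*484) = -120 + (-2 - 22/3 + 484/3) = -120 + 152 = 32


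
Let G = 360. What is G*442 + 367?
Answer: 159487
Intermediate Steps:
G*442 + 367 = 360*442 + 367 = 159120 + 367 = 159487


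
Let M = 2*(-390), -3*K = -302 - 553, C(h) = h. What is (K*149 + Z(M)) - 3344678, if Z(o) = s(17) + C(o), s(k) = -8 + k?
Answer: -3302984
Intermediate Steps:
K = 285 (K = -(-302 - 553)/3 = -⅓*(-855) = 285)
M = -780
Z(o) = 9 + o (Z(o) = (-8 + 17) + o = 9 + o)
(K*149 + Z(M)) - 3344678 = (285*149 + (9 - 780)) - 3344678 = (42465 - 771) - 3344678 = 41694 - 3344678 = -3302984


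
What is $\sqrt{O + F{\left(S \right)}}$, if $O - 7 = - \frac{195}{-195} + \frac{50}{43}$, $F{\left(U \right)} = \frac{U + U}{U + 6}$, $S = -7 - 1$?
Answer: $\frac{3 \sqrt{3526}}{43} \approx 4.1428$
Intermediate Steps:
$S = -8$
$F{\left(U \right)} = \frac{2 U}{6 + U}$
$O = \frac{394}{43}$ ($O = 7 + \left(- \frac{195}{-195} + \frac{50}{43}\right) = 7 + \left(\left(-195\right) \left(- \frac{1}{195}\right) + 50 \cdot \frac{1}{43}\right) = 7 + \left(1 + \frac{50}{43}\right) = 7 + \frac{93}{43} = \frac{394}{43} \approx 9.1628$)
$\sqrt{O + F{\left(S \right)}} = \sqrt{\frac{394}{43} + 2 \left(-8\right) \frac{1}{6 - 8}} = \sqrt{\frac{394}{43} + 2 \left(-8\right) \frac{1}{-2}} = \sqrt{\frac{394}{43} + 2 \left(-8\right) \left(- \frac{1}{2}\right)} = \sqrt{\frac{394}{43} + 8} = \sqrt{\frac{738}{43}} = \frac{3 \sqrt{3526}}{43}$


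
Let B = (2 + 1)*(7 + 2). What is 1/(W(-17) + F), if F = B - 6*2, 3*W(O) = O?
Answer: 3/28 ≈ 0.10714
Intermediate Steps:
W(O) = O/3
B = 27 (B = 3*9 = 27)
F = 15 (F = 27 - 6*2 = 27 - 12 = 15)
1/(W(-17) + F) = 1/((⅓)*(-17) + 15) = 1/(-17/3 + 15) = 1/(28/3) = 3/28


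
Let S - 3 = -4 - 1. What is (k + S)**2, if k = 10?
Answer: 64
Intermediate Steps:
S = -2 (S = 3 + (-4 - 1) = 3 - 5 = -2)
(k + S)**2 = (10 - 2)**2 = 8**2 = 64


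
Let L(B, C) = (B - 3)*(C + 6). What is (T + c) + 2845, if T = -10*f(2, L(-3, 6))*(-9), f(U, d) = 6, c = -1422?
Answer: 1963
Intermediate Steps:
L(B, C) = (-3 + B)*(6 + C)
T = 540 (T = -10*6*(-9) = -60*(-9) = 540)
(T + c) + 2845 = (540 - 1422) + 2845 = -882 + 2845 = 1963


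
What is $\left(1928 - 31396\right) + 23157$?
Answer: $-6311$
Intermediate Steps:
$\left(1928 - 31396\right) + 23157 = -29468 + 23157 = -6311$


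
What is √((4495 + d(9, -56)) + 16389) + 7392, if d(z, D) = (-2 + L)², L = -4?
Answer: 7392 + 2*√5230 ≈ 7536.6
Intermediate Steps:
d(z, D) = 36 (d(z, D) = (-2 - 4)² = (-6)² = 36)
√((4495 + d(9, -56)) + 16389) + 7392 = √((4495 + 36) + 16389) + 7392 = √(4531 + 16389) + 7392 = √20920 + 7392 = 2*√5230 + 7392 = 7392 + 2*√5230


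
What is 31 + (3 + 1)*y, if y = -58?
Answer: -201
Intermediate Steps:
31 + (3 + 1)*y = 31 + (3 + 1)*(-58) = 31 + 4*(-58) = 31 - 232 = -201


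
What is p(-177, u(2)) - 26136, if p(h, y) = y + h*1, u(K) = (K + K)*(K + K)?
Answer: -26297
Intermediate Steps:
u(K) = 4*K² (u(K) = (2*K)*(2*K) = 4*K²)
p(h, y) = h + y (p(h, y) = y + h = h + y)
p(-177, u(2)) - 26136 = (-177 + 4*2²) - 26136 = (-177 + 4*4) - 26136 = (-177 + 16) - 26136 = -161 - 26136 = -26297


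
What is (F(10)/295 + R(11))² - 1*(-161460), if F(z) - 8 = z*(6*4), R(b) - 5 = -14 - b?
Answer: 14083001604/87025 ≈ 1.6183e+5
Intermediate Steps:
R(b) = -9 - b (R(b) = 5 + (-14 - b) = -9 - b)
F(z) = 8 + 24*z (F(z) = 8 + z*(6*4) = 8 + z*24 = 8 + 24*z)
(F(10)/295 + R(11))² - 1*(-161460) = ((8 + 24*10)/295 + (-9 - 1*11))² - 1*(-161460) = ((8 + 240)*(1/295) + (-9 - 11))² + 161460 = (248*(1/295) - 20)² + 161460 = (248/295 - 20)² + 161460 = (-5652/295)² + 161460 = 31945104/87025 + 161460 = 14083001604/87025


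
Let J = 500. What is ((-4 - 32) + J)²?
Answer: 215296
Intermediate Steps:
((-4 - 32) + J)² = ((-4 - 32) + 500)² = (-36 + 500)² = 464² = 215296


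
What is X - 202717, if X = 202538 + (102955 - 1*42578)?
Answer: 60198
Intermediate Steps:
X = 262915 (X = 202538 + (102955 - 42578) = 202538 + 60377 = 262915)
X - 202717 = 262915 - 202717 = 60198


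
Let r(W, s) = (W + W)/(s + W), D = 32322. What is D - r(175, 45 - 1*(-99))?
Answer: 10310368/319 ≈ 32321.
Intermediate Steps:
r(W, s) = 2*W/(W + s) (r(W, s) = (2*W)/(W + s) = 2*W/(W + s))
D - r(175, 45 - 1*(-99)) = 32322 - 2*175/(175 + (45 - 1*(-99))) = 32322 - 2*175/(175 + (45 + 99)) = 32322 - 2*175/(175 + 144) = 32322 - 2*175/319 = 32322 - 1*350/319 = 32322 - 350/319 = 10310368/319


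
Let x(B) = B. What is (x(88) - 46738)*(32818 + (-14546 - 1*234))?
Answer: -841472700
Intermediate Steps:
(x(88) - 46738)*(32818 + (-14546 - 1*234)) = (88 - 46738)*(32818 + (-14546 - 1*234)) = -46650*(32818 + (-14546 - 234)) = -46650*(32818 - 14780) = -46650*18038 = -841472700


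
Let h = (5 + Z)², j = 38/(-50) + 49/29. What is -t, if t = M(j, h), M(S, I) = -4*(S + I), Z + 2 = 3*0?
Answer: 28796/725 ≈ 39.719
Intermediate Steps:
Z = -2 (Z = -2 + 3*0 = -2 + 0 = -2)
j = 674/725 (j = 38*(-1/50) + 49*(1/29) = -19/25 + 49/29 = 674/725 ≈ 0.92966)
h = 9 (h = (5 - 2)² = 3² = 9)
M(S, I) = -4*I - 4*S (M(S, I) = -4*(I + S) = -4*I - 4*S)
t = -28796/725 (t = -4*9 - 4*674/725 = -36 - 2696/725 = -28796/725 ≈ -39.719)
-t = -1*(-28796/725) = 28796/725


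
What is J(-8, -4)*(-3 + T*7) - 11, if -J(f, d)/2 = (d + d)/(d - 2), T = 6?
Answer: -115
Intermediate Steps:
J(f, d) = -4*d/(-2 + d) (J(f, d) = -2*(d + d)/(d - 2) = -2*2*d/(-2 + d) = -4*d/(-2 + d))
J(-8, -4)*(-3 + T*7) - 11 = (-4*(-4)/(-2 - 4))*(-3 + 6*7) - 11 = (-4*(-4)/(-6))*(-3 + 42) - 11 = -4*(-4)*(-1/6)*39 - 11 = -8/3*39 - 11 = -104 - 11 = -115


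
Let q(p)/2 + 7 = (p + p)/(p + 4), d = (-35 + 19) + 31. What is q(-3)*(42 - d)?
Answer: -702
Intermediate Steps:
d = 15 (d = -16 + 31 = 15)
q(p) = -14 + 4*p/(4 + p) (q(p) = -14 + 2*((p + p)/(p + 4)) = -14 + 2*((2*p)/(4 + p)) = -14 + 2*(2*p/(4 + p)) = -14 + 4*p/(4 + p))
q(-3)*(42 - d) = (2*(-28 - 5*(-3))/(4 - 3))*(42 - 1*15) = (2*(-28 + 15)/1)*(42 - 15) = (2*1*(-13))*27 = -26*27 = -702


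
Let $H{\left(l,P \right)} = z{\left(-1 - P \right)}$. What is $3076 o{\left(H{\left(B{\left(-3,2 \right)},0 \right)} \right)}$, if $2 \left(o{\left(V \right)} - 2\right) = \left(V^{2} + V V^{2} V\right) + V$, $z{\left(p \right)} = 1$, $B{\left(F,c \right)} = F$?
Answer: $10766$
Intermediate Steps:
$H{\left(l,P \right)} = 1$
$o{\left(V \right)} = 2 + \frac{V}{2} + \frac{V^{2}}{2} + \frac{V^{4}}{2}$ ($o{\left(V \right)} = 2 + \frac{\left(V^{2} + V V^{2} V\right) + V}{2} = 2 + \frac{\left(V^{2} + V^{3} V\right) + V}{2} = 2 + \frac{\left(V^{2} + V^{4}\right) + V}{2} = 2 + \frac{V + V^{2} + V^{4}}{2} = 2 + \left(\frac{V}{2} + \frac{V^{2}}{2} + \frac{V^{4}}{2}\right) = 2 + \frac{V}{2} + \frac{V^{2}}{2} + \frac{V^{4}}{2}$)
$3076 o{\left(H{\left(B{\left(-3,2 \right)},0 \right)} \right)} = 3076 \left(2 + \frac{1}{2} \cdot 1 + \frac{1^{2}}{2} + \frac{1^{4}}{2}\right) = 3076 \left(2 + \frac{1}{2} + \frac{1}{2} \cdot 1 + \frac{1}{2} \cdot 1\right) = 3076 \left(2 + \frac{1}{2} + \frac{1}{2} + \frac{1}{2}\right) = 3076 \cdot \frac{7}{2} = 10766$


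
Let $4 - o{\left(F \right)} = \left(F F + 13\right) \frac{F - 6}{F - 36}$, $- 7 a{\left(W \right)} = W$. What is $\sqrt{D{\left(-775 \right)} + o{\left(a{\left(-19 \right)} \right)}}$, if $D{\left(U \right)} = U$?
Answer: $\frac{i \sqrt{2056332413}}{1631} \approx 27.803 i$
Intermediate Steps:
$a{\left(W \right)} = - \frac{W}{7}$
$o{\left(F \right)} = 4 - \frac{\left(-6 + F\right) \left(13 + F^{2}\right)}{-36 + F}$ ($o{\left(F \right)} = 4 - \left(F F + 13\right) \frac{F - 6}{F - 36} = 4 - \left(F^{2} + 13\right) \frac{-6 + F}{-36 + F} = 4 - \left(13 + F^{2}\right) \frac{-6 + F}{-36 + F} = 4 - \frac{\left(-6 + F\right) \left(13 + F^{2}\right)}{-36 + F}$)
$\sqrt{D{\left(-775 \right)} + o{\left(a{\left(-19 \right)} \right)}} = \sqrt{-775 + \frac{-66 - \left(\left(- \frac{1}{7}\right) \left(-19\right)\right)^{3} - 9 \left(\left(- \frac{1}{7}\right) \left(-19\right)\right) + 6 \left(\left(- \frac{1}{7}\right) \left(-19\right)\right)^{2}}{-36 - - \frac{19}{7}}} = \sqrt{-775 + \frac{-66 - \left(\frac{19}{7}\right)^{3} - \frac{171}{7} + 6 \left(\frac{19}{7}\right)^{2}}{-36 + \frac{19}{7}}} = \sqrt{-775 + \frac{-66 - \frac{6859}{343} - \frac{171}{7} + 6 \cdot \frac{361}{49}}{- \frac{233}{7}}} = \sqrt{-775 - \frac{7 \left(-66 - \frac{6859}{343} - \frac{171}{7} + \frac{2166}{49}\right)}{233}} = \sqrt{-775 - - \frac{22714}{11417}} = \sqrt{-775 + \frac{22714}{11417}} = \sqrt{- \frac{8825461}{11417}} = \frac{i \sqrt{2056332413}}{1631}$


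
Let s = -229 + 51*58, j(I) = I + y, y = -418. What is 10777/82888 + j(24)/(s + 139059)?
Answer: 28757527/226010072 ≈ 0.12724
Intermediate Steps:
j(I) = -418 + I (j(I) = I - 418 = -418 + I)
s = 2729 (s = -229 + 2958 = 2729)
10777/82888 + j(24)/(s + 139059) = 10777/82888 + (-418 + 24)/(2729 + 139059) = 10777*(1/82888) - 394/141788 = 829/6376 - 394*1/141788 = 829/6376 - 197/70894 = 28757527/226010072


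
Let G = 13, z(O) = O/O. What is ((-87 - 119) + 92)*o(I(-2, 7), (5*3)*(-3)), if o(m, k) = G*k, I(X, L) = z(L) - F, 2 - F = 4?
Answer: 66690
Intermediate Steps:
z(O) = 1
F = -2 (F = 2 - 1*4 = 2 - 4 = -2)
I(X, L) = 3 (I(X, L) = 1 - 1*(-2) = 1 + 2 = 3)
o(m, k) = 13*k
((-87 - 119) + 92)*o(I(-2, 7), (5*3)*(-3)) = ((-87 - 119) + 92)*(13*((5*3)*(-3))) = (-206 + 92)*(13*(15*(-3))) = -1482*(-45) = -114*(-585) = 66690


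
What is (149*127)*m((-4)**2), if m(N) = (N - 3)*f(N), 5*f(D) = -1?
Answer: -245999/5 ≈ -49200.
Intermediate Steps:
f(D) = -1/5 (f(D) = (1/5)*(-1) = -1/5)
m(N) = 3/5 - N/5 (m(N) = (N - 3)*(-1/5) = (-3 + N)*(-1/5) = 3/5 - N/5)
(149*127)*m((-4)**2) = (149*127)*(3/5 - 1/5*(-4)**2) = 18923*(3/5 - 1/5*16) = 18923*(3/5 - 16/5) = 18923*(-13/5) = -245999/5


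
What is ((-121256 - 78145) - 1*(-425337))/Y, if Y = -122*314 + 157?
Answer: -8368/1413 ≈ -5.9221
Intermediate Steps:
Y = -38151 (Y = -38308 + 157 = -38151)
((-121256 - 78145) - 1*(-425337))/Y = ((-121256 - 78145) - 1*(-425337))/(-38151) = (-199401 + 425337)*(-1/38151) = 225936*(-1/38151) = -8368/1413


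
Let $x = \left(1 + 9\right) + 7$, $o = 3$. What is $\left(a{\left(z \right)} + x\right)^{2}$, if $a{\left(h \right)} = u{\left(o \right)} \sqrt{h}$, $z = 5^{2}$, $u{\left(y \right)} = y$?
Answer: $1024$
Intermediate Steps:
$x = 17$ ($x = 10 + 7 = 17$)
$z = 25$
$a{\left(h \right)} = 3 \sqrt{h}$
$\left(a{\left(z \right)} + x\right)^{2} = \left(3 \sqrt{25} + 17\right)^{2} = \left(3 \cdot 5 + 17\right)^{2} = \left(15 + 17\right)^{2} = 32^{2} = 1024$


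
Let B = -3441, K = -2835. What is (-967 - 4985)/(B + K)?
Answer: 496/523 ≈ 0.94837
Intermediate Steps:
(-967 - 4985)/(B + K) = (-967 - 4985)/(-3441 - 2835) = -5952/(-6276) = -5952*(-1/6276) = 496/523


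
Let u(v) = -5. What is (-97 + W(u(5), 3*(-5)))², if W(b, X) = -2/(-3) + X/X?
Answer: 81796/9 ≈ 9088.4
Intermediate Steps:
W(b, X) = 5/3 (W(b, X) = -2*(-⅓) + 1 = ⅔ + 1 = 5/3)
(-97 + W(u(5), 3*(-5)))² = (-97 + 5/3)² = (-286/3)² = 81796/9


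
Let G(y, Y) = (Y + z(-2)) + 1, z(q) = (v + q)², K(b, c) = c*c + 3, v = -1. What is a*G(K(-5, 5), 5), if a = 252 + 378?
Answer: 9450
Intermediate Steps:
K(b, c) = 3 + c² (K(b, c) = c² + 3 = 3 + c²)
z(q) = (-1 + q)²
G(y, Y) = 10 + Y (G(y, Y) = (Y + (-1 - 2)²) + 1 = (Y + (-3)²) + 1 = (Y + 9) + 1 = (9 + Y) + 1 = 10 + Y)
a = 630
a*G(K(-5, 5), 5) = 630*(10 + 5) = 630*15 = 9450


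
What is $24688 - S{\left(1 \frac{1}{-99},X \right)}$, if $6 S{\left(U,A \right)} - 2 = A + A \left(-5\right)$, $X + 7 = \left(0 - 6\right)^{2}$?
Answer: $24707$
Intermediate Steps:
$X = 29$ ($X = -7 + \left(0 - 6\right)^{2} = -7 + \left(-6\right)^{2} = -7 + 36 = 29$)
$S{\left(U,A \right)} = \frac{1}{3} - \frac{2 A}{3}$ ($S{\left(U,A \right)} = \frac{1}{3} + \frac{A + A \left(-5\right)}{6} = \frac{1}{3} + \frac{A - 5 A}{6} = \frac{1}{3} + \frac{\left(-4\right) A}{6} = \frac{1}{3} - \frac{2 A}{3}$)
$24688 - S{\left(1 \frac{1}{-99},X \right)} = 24688 - \left(\frac{1}{3} - \frac{58}{3}\right) = 24688 - -19 = 24688 + 19 = 24707$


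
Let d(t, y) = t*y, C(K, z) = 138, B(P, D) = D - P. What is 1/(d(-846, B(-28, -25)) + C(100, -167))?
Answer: -1/2400 ≈ -0.00041667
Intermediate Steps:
1/(d(-846, B(-28, -25)) + C(100, -167)) = 1/(-846*(-25 - 1*(-28)) + 138) = 1/(-846*(-25 + 28) + 138) = 1/(-846*3 + 138) = 1/(-2538 + 138) = 1/(-2400) = -1/2400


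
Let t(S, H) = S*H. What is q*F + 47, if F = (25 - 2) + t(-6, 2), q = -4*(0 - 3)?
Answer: 179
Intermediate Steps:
t(S, H) = H*S
q = 12 (q = -4*(-3) = 12)
F = 11 (F = (25 - 2) + 2*(-6) = 23 - 12 = 11)
q*F + 47 = 12*11 + 47 = 132 + 47 = 179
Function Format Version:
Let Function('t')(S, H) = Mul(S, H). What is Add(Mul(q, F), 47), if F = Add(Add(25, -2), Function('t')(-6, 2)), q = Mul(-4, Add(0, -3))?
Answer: 179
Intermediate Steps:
Function('t')(S, H) = Mul(H, S)
q = 12 (q = Mul(-4, -3) = 12)
F = 11 (F = Add(Add(25, -2), Mul(2, -6)) = Add(23, -12) = 11)
Add(Mul(q, F), 47) = Add(Mul(12, 11), 47) = Add(132, 47) = 179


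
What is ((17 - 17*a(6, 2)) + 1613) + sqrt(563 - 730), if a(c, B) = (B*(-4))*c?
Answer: 2446 + I*sqrt(167) ≈ 2446.0 + 12.923*I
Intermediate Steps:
a(c, B) = -4*B*c (a(c, B) = (-4*B)*c = -4*B*c)
((17 - 17*a(6, 2)) + 1613) + sqrt(563 - 730) = ((17 - (-68)*2*6) + 1613) + sqrt(563 - 730) = ((17 - 17*(-48)) + 1613) + sqrt(-167) = ((17 + 816) + 1613) + I*sqrt(167) = (833 + 1613) + I*sqrt(167) = 2446 + I*sqrt(167)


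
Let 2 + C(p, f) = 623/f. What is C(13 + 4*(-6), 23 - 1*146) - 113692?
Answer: -13984985/123 ≈ -1.1370e+5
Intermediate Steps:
C(p, f) = -2 + 623/f
C(13 + 4*(-6), 23 - 1*146) - 113692 = (-2 + 623/(23 - 1*146)) - 113692 = (-2 + 623/(23 - 146)) - 113692 = (-2 + 623/(-123)) - 113692 = (-2 + 623*(-1/123)) - 113692 = (-2 - 623/123) - 113692 = -869/123 - 113692 = -13984985/123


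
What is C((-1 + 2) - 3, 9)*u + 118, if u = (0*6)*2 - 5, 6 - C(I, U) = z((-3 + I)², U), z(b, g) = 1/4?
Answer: 357/4 ≈ 89.250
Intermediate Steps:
z(b, g) = ¼
C(I, U) = 23/4 (C(I, U) = 6 - 1*¼ = 6 - ¼ = 23/4)
u = -5 (u = 0*2 - 5 = 0 - 5 = -5)
C((-1 + 2) - 3, 9)*u + 118 = (23/4)*(-5) + 118 = -115/4 + 118 = 357/4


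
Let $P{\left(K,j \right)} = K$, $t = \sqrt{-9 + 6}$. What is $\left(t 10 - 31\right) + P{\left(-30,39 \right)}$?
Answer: $-61 + 10 i \sqrt{3} \approx -61.0 + 17.32 i$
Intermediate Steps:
$t = i \sqrt{3}$ ($t = \sqrt{-3} = i \sqrt{3} \approx 1.732 i$)
$\left(t 10 - 31\right) + P{\left(-30,39 \right)} = \left(i \sqrt{3} \cdot 10 - 31\right) - 30 = \left(10 i \sqrt{3} - 31\right) - 30 = \left(-31 + 10 i \sqrt{3}\right) - 30 = -61 + 10 i \sqrt{3}$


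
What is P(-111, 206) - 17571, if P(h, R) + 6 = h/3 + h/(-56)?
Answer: -986273/56 ≈ -17612.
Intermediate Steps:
P(h, R) = -6 + 53*h/168 (P(h, R) = -6 + (h/3 + h/(-56)) = -6 + (h*(1/3) + h*(-1/56)) = -6 + (h/3 - h/56) = -6 + 53*h/168)
P(-111, 206) - 17571 = (-6 + (53/168)*(-111)) - 17571 = (-6 - 1961/56) - 17571 = -2297/56 - 17571 = -986273/56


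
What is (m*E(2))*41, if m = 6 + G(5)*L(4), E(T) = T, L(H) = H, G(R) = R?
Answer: 2132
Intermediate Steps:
m = 26 (m = 6 + 5*4 = 6 + 20 = 26)
(m*E(2))*41 = (26*2)*41 = 52*41 = 2132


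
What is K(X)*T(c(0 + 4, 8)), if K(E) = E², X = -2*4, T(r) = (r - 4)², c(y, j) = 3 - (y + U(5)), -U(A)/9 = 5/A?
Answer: 1024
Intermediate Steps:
U(A) = -45/A
c(y, j) = 12 - y (c(y, j) = 3 - (y - 45/5) = 3 - (y - 45*⅕) = 3 - (y - 9) = 3 - (-9 + y) = 3 + (9 - y) = 12 - y)
T(r) = (-4 + r)²
X = -8
K(X)*T(c(0 + 4, 8)) = (-8)²*(-4 + (12 - (0 + 4)))² = 64*(-4 + (12 - 1*4))² = 64*(-4 + (12 - 4))² = 64*(-4 + 8)² = 64*4² = 64*16 = 1024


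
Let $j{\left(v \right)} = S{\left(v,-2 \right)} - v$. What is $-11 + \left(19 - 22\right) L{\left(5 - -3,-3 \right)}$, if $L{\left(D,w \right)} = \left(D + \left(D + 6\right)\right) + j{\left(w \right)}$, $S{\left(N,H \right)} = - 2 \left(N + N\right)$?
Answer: $-122$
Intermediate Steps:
$S{\left(N,H \right)} = - 4 N$ ($S{\left(N,H \right)} = - 2 \cdot 2 N = - 4 N$)
$j{\left(v \right)} = - 5 v$ ($j{\left(v \right)} = - 4 v - v = - 5 v$)
$L{\left(D,w \right)} = 6 - 5 w + 2 D$ ($L{\left(D,w \right)} = \left(D + \left(D + 6\right)\right) - 5 w = \left(D + \left(6 + D\right)\right) - 5 w = \left(6 + 2 D\right) - 5 w = 6 - 5 w + 2 D$)
$-11 + \left(19 - 22\right) L{\left(5 - -3,-3 \right)} = -11 + \left(19 - 22\right) \left(6 - -15 + 2 \left(5 - -3\right)\right) = -11 + \left(19 - 22\right) \left(6 + 15 + 2 \left(5 + 3\right)\right) = -11 - 3 \left(6 + 15 + 2 \cdot 8\right) = -11 - 3 \left(6 + 15 + 16\right) = -11 - 111 = -122$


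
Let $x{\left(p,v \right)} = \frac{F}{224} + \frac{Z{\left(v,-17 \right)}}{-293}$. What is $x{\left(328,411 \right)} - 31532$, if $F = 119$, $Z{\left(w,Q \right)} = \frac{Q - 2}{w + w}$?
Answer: $- \frac{121507649657}{3853536} \approx -31531.0$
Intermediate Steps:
$Z{\left(w,Q \right)} = \frac{-2 + Q}{2 w}$
$x{\left(p,v \right)} = \frac{17}{32} + \frac{19}{586 v}$ ($x{\left(p,v \right)} = \frac{119}{224} + \frac{\frac{1}{2} \frac{1}{v} \left(-2 - 17\right)}{-293} = 119 \cdot \frac{1}{224} + \frac{1}{2} \frac{1}{v} \left(-19\right) \left(- \frac{1}{293}\right) = \frac{17}{32} + - \frac{19}{2 v} \left(- \frac{1}{293}\right) = \frac{17}{32} + \frac{19}{586 v}$)
$x{\left(328,411 \right)} - 31532 = \frac{304 + 4981 \cdot 411}{9376 \cdot 411} - 31532 = \frac{1}{9376} \cdot \frac{1}{411} \left(304 + 2047191\right) - 31532 = \frac{1}{9376} \cdot \frac{1}{411} \cdot 2047495 - 31532 = \frac{2047495}{3853536} - 31532 = - \frac{121507649657}{3853536}$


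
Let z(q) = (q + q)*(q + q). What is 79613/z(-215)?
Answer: 79613/184900 ≈ 0.43057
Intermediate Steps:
z(q) = 4*q² (z(q) = (2*q)*(2*q) = 4*q²)
79613/z(-215) = 79613/((4*(-215)²)) = 79613/((4*46225)) = 79613/184900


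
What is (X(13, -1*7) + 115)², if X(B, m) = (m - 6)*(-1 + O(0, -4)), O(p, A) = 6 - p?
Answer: 2500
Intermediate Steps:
X(B, m) = -30 + 5*m (X(B, m) = (m - 6)*(-1 + (6 - 1*0)) = (-6 + m)*(-1 + (6 + 0)) = (-6 + m)*(-1 + 6) = (-6 + m)*5 = -30 + 5*m)
(X(13, -1*7) + 115)² = ((-30 + 5*(-1*7)) + 115)² = ((-30 + 5*(-7)) + 115)² = ((-30 - 35) + 115)² = (-65 + 115)² = 50² = 2500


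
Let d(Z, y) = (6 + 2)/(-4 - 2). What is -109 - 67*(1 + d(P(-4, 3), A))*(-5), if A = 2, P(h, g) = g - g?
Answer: -662/3 ≈ -220.67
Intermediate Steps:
P(h, g) = 0
d(Z, y) = -4/3 (d(Z, y) = 8/(-6) = 8*(-⅙) = -4/3)
-109 - 67*(1 + d(P(-4, 3), A))*(-5) = -109 - 67*(1 - 4/3)*(-5) = -109 - (-67)*(-5)/3 = -109 - 67*5/3 = -109 - 335/3 = -662/3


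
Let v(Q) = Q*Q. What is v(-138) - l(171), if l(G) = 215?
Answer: 18829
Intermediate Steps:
v(Q) = Q²
v(-138) - l(171) = (-138)² - 1*215 = 19044 - 215 = 18829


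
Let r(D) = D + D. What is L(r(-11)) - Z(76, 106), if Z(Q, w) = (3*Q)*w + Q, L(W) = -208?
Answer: -24452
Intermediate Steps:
r(D) = 2*D
Z(Q, w) = Q + 3*Q*w (Z(Q, w) = 3*Q*w + Q = Q + 3*Q*w)
L(r(-11)) - Z(76, 106) = -208 - 76*(1 + 3*106) = -208 - 76*(1 + 318) = -208 - 76*319 = -208 - 1*24244 = -208 - 24244 = -24452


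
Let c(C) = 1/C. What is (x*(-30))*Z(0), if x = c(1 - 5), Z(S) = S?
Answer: 0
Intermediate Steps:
x = -¼ (x = 1/(1 - 5) = 1/(-4) = -¼ ≈ -0.25000)
(x*(-30))*Z(0) = -¼*(-30)*0 = (15/2)*0 = 0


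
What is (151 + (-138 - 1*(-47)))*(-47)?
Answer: -2820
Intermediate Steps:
(151 + (-138 - 1*(-47)))*(-47) = (151 + (-138 + 47))*(-47) = (151 - 91)*(-47) = 60*(-47) = -2820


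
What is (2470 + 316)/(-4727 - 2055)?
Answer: -1393/3391 ≈ -0.41079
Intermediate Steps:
(2470 + 316)/(-4727 - 2055) = 2786/(-6782) = 2786*(-1/6782) = -1393/3391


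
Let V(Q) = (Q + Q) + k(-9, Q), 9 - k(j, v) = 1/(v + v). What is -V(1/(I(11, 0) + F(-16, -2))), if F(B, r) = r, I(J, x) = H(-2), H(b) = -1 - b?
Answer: -15/2 ≈ -7.5000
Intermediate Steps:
I(J, x) = 1 (I(J, x) = -1 - 1*(-2) = -1 + 2 = 1)
k(j, v) = 9 - 1/(2*v) (k(j, v) = 9 - 1/(v + v) = 9 - 1/(2*v))
V(Q) = 9 + 2*Q - 1/(2*Q) (V(Q) = (Q + Q) + (9 - 1/(2*Q)) = 2*Q + (9 - 1/(2*Q)) = 9 + 2*Q - 1/(2*Q))
-V(1/(I(11, 0) + F(-16, -2))) = -(9 + 2/(1 - 2) - 1/(2*(1/(1 - 2)))) = -(9 + 2/(-1) - 1/(2*(1/(-1)))) = -(9 + 2*(-1) - ½/(-1)) = -(9 - 2 - ½*(-1)) = -(9 - 2 + ½) = -1*15/2 = -15/2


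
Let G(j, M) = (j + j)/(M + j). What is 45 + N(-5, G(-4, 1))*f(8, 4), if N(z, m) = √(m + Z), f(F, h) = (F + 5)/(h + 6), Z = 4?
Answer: 45 + 13*√15/15 ≈ 48.357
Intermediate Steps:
f(F, h) = (5 + F)/(6 + h)
G(j, M) = 2*j/(M + j) (G(j, M) = (2*j)/(M + j) = 2*j/(M + j))
N(z, m) = √(4 + m) (N(z, m) = √(m + 4) = √(4 + m))
45 + N(-5, G(-4, 1))*f(8, 4) = 45 + √(4 + 2*(-4)/(1 - 4))*((5 + 8)/(6 + 4)) = 45 + √(4 + 2*(-4)/(-3))*(13/10) = 45 + √(4 + 2*(-4)*(-⅓))*((⅒)*13) = 45 + √(4 + 8/3)*(13/10) = 45 + √(20/3)*(13/10) = 45 + (2*√15/3)*(13/10) = 45 + 13*√15/15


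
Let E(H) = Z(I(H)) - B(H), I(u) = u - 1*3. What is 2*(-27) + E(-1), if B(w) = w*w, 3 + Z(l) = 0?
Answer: -58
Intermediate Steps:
I(u) = -3 + u (I(u) = u - 3 = -3 + u)
Z(l) = -3 (Z(l) = -3 + 0 = -3)
B(w) = w²
E(H) = -3 - H²
2*(-27) + E(-1) = 2*(-27) + (-3 - 1*(-1)²) = -54 + (-3 - 1*1) = -54 + (-3 - 1) = -54 - 4 = -58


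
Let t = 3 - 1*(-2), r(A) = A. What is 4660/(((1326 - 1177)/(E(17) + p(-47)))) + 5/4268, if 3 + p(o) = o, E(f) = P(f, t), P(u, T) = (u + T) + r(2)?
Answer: -517110135/635932 ≈ -813.15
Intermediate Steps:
t = 5 (t = 3 + 2 = 5)
P(u, T) = 2 + T + u (P(u, T) = (u + T) + 2 = (T + u) + 2 = 2 + T + u)
E(f) = 7 + f (E(f) = 2 + 5 + f = 7 + f)
p(o) = -3 + o
4660/(((1326 - 1177)/(E(17) + p(-47)))) + 5/4268 = 4660/(((1326 - 1177)/((7 + 17) + (-3 - 47)))) + 5/4268 = 4660/((149/(24 - 50))) + 5*(1/4268) = 4660/((149/(-26))) + 5/4268 = 4660/((149*(-1/26))) + 5/4268 = 4660/(-149/26) + 5/4268 = 4660*(-26/149) + 5/4268 = -121160/149 + 5/4268 = -517110135/635932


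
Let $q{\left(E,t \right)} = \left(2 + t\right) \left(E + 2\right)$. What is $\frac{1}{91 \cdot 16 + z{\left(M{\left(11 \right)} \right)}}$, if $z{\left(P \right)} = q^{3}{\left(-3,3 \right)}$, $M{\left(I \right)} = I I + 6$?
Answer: $\frac{1}{1331} \approx 0.00075131$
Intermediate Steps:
$q{\left(E,t \right)} = \left(2 + E\right) \left(2 + t\right)$ ($q{\left(E,t \right)} = \left(2 + t\right) \left(2 + E\right) = \left(2 + E\right) \left(2 + t\right)$)
$M{\left(I \right)} = 6 + I^{2}$ ($M{\left(I \right)} = I^{2} + 6 = 6 + I^{2}$)
$z{\left(P \right)} = -125$ ($z{\left(P \right)} = \left(4 + 2 \left(-3\right) + 2 \cdot 3 - 9\right)^{3} = \left(4 - 6 + 6 - 9\right)^{3} = \left(-5\right)^{3} = -125$)
$\frac{1}{91 \cdot 16 + z{\left(M{\left(11 \right)} \right)}} = \frac{1}{91 \cdot 16 - 125} = \frac{1}{1456 - 125} = \frac{1}{1331}$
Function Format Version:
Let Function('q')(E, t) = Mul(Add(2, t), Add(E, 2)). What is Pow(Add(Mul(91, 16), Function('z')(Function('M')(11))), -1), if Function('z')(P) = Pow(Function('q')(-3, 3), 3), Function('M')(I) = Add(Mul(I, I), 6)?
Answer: Rational(1, 1331) ≈ 0.00075131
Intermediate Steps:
Function('q')(E, t) = Mul(Add(2, E), Add(2, t)) (Function('q')(E, t) = Mul(Add(2, t), Add(2, E)) = Mul(Add(2, E), Add(2, t)))
Function('M')(I) = Add(6, Pow(I, 2)) (Function('M')(I) = Add(Pow(I, 2), 6) = Add(6, Pow(I, 2)))
Function('z')(P) = -125 (Function('z')(P) = Pow(Add(4, Mul(2, -3), Mul(2, 3), Mul(-3, 3)), 3) = Pow(Add(4, -6, 6, -9), 3) = Pow(-5, 3) = -125)
Pow(Add(Mul(91, 16), Function('z')(Function('M')(11))), -1) = Pow(Add(Mul(91, 16), -125), -1) = Pow(Add(1456, -125), -1) = Pow(1331, -1) = Rational(1, 1331)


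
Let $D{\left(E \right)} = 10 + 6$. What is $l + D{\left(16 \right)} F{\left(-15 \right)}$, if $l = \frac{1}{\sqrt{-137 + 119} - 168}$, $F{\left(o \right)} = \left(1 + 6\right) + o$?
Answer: $- \frac{602524}{4707} - \frac{i \sqrt{2}}{9414} \approx -128.01 - 0.00015022 i$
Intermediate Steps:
$F{\left(o \right)} = 7 + o$
$D{\left(E \right)} = 16$
$l = \frac{1}{-168 + 3 i \sqrt{2}}$ ($l = \frac{1}{\sqrt{-18} - 168} = \frac{1}{3 i \sqrt{2} - 168} = \frac{1}{-168 + 3 i \sqrt{2}} \approx -0.0059486 - 0.00015022 i$)
$l + D{\left(16 \right)} F{\left(-15 \right)} = \left(- \frac{28}{4707} - \frac{i \sqrt{2}}{9414}\right) + 16 \left(7 - 15\right) = \left(- \frac{28}{4707} - \frac{i \sqrt{2}}{9414}\right) + 16 \left(-8\right) = \left(- \frac{28}{4707} - \frac{i \sqrt{2}}{9414}\right) - 128 = - \frac{602524}{4707} - \frac{i \sqrt{2}}{9414}$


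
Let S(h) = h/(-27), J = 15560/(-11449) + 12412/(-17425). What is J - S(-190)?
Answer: -49062202426/5386468275 ≈ -9.1084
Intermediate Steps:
J = -413237988/199498825 (J = 15560*(-1/11449) + 12412*(-1/17425) = -15560/11449 - 12412/17425 = -413237988/199498825 ≈ -2.0714)
S(h) = -h/27 (S(h) = h*(-1/27) = -h/27)
J - S(-190) = -413237988/199498825 - (-1)*(-190)/27 = -413237988/199498825 - 1*190/27 = -413237988/199498825 - 190/27 = -49062202426/5386468275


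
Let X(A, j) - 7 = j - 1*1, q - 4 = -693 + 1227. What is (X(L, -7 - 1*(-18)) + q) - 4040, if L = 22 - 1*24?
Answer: -3485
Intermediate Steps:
L = -2 (L = 22 - 24 = -2)
q = 538 (q = 4 + (-693 + 1227) = 4 + 534 = 538)
X(A, j) = 6 + j (X(A, j) = 7 + (j - 1*1) = 7 + (j - 1) = 7 + (-1 + j) = 6 + j)
(X(L, -7 - 1*(-18)) + q) - 4040 = ((6 + (-7 - 1*(-18))) + 538) - 4040 = ((6 + (-7 + 18)) + 538) - 4040 = ((6 + 11) + 538) - 4040 = (17 + 538) - 4040 = 555 - 4040 = -3485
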